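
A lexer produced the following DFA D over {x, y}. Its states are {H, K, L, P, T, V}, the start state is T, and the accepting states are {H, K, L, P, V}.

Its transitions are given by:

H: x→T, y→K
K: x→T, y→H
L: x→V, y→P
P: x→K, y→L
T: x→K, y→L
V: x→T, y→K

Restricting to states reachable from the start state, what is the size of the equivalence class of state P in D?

2

Initial partition by acceptance: {H,K,L,P,V} | {T}.
Split {H,K,L,P,V} by δ(·,x) → {H,K,V} and {L,P}.
No further refinement is possible. Final partition (3 blocks): {H,K,V} | {T} | {L,P}.
The equivalence class containing P is {L,P}, of size 2.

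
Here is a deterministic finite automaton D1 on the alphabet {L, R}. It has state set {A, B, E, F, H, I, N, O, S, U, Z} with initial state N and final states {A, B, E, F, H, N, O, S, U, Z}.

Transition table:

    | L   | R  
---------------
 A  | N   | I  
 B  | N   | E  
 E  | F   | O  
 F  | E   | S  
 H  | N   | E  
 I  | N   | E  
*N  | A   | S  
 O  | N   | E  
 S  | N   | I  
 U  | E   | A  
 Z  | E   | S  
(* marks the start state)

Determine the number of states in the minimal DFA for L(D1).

6

States {B,H,U,Z} cannot be reached from the start state, so discard them.
Start with accepting vs non-accepting: {A,E,F,N,O,S} | {I}.
On input R, block {A,E,F,N,O,S} splits into {E,F,N,O} and {A,S}.
On input L, block {E,F,N,O} splits into {E,F,O} and {N}.
Refine {E,F,O} on symbol L: members go to different blocks, giving {E,F} and {O}.
Refine {E,F} on symbol R: members go to different blocks, giving {F} and {E}.
Stable partition: {F} | {I} | {A,S} | {N} | {O} | {E} — 6 equivalence classes.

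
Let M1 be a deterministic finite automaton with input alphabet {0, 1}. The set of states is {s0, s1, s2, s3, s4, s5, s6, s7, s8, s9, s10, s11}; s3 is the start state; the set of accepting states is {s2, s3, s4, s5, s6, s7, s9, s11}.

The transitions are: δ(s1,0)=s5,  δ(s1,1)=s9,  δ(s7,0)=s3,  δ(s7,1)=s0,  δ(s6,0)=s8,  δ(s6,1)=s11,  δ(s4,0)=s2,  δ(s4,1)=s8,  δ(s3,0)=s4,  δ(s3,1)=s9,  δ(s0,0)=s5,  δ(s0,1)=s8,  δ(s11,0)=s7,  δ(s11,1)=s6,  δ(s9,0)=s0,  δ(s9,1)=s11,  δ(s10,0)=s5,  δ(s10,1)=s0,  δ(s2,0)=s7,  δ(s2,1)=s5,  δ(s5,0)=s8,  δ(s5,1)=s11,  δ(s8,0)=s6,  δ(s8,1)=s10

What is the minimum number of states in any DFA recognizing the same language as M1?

States {s1} cannot be reached from the start state, so discard them.
Initial partition by acceptance: {s2,s3,s4,s5,s6,s7,s9,s11} | {s0,s8,s10}.
On input 0, block {s2,s3,s4,s5,s6,s7,s9,s11} splits into {s2,s3,s4,s7,s11} and {s5,s6,s9}.
Refine {s2,s3,s4,s7,s11} on symbol 1: members go to different blocks, giving {s2,s3,s11} and {s4,s7}.
Stable partition: {s2,s3,s11} | {s0,s8,s10} | {s5,s6,s9} | {s4,s7} — 4 equivalence classes.

4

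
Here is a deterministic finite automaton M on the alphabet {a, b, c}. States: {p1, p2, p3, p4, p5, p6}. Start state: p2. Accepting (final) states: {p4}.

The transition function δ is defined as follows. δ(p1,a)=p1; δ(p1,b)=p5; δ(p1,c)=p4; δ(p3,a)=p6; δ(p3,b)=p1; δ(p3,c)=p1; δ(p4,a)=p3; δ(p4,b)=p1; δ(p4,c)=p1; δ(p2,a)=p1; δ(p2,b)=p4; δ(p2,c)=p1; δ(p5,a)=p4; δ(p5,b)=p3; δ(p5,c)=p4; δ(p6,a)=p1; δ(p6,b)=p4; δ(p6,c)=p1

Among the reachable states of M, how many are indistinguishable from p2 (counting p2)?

2

P0 = {p4} | {p1,p2,p3,p5,p6}.
Split {p1,p2,p3,p5,p6} by δ(·,a) → {p1,p2,p3,p6} and {p5}.
Split {p1,p2,p3,p6} by δ(·,b) → {p2,p6} and {p1} and {p3}.
The partition is now stable with 5 blocks: {p4} | {p2,p6} | {p5} | {p1} | {p3}.
State p2 belongs to the block {p2,p6}, which has 2 states.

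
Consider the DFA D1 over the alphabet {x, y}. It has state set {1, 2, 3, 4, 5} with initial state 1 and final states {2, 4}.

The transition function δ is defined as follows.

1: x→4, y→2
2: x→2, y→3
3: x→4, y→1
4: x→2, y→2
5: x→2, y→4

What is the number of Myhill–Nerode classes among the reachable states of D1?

4

Reachable states from the start: {1,2,3,4}. Unreachable: {5} — drop them.
P0 = {2,4} | {1,3}.
Refine {2,4} on symbol y: members go to different blocks, giving {2} and {4}.
On input y, block {1,3} splits into {1} and {3}.
Stable partition: {2} | {1} | {4} | {3} — 4 equivalence classes.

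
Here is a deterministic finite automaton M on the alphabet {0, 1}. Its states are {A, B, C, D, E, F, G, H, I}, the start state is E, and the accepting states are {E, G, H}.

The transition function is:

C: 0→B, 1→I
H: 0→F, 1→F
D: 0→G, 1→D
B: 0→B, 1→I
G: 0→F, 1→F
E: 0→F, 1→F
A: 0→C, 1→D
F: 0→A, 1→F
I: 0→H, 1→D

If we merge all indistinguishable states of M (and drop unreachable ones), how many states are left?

Initial partition by acceptance: {E,G,H} | {A,B,C,D,F,I}.
Refine {A,B,C,D,F,I} on symbol 0: members go to different blocks, giving {A,B,C,F} and {D,I}.
On input 1, block {A,B,C,F} splits into {A,B,C} and {F}.
The partition is now stable with 4 blocks: {E,G,H} | {A,B,C} | {D,I} | {F}.

4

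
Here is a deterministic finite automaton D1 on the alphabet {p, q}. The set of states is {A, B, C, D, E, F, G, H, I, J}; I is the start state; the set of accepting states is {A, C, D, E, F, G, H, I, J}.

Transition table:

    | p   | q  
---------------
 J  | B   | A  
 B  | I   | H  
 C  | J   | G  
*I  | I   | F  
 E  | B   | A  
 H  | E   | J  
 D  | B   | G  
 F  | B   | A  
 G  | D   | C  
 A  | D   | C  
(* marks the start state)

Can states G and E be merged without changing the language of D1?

No

P0 = {A,C,D,E,F,G,H,I,J} | {B}.
Refine {A,C,D,E,F,G,H,I,J} on symbol p: members go to different blocks, giving {A,C,G,H,I} and {D,E,F,J}.
Refine {A,C,G,H,I} on symbol p: members go to different blocks, giving {A,C,G,H} and {I}.
Refine {A,C,G,H} on symbol q: members go to different blocks, giving {A,C,G} and {H}.
Stable partition: {A,C,G} | {B} | {D,E,F,J} | {I} | {H} — 5 equivalence classes.
G and E end up in different blocks, so they are distinguishable. For instance, the string 'p' is accepted from only G.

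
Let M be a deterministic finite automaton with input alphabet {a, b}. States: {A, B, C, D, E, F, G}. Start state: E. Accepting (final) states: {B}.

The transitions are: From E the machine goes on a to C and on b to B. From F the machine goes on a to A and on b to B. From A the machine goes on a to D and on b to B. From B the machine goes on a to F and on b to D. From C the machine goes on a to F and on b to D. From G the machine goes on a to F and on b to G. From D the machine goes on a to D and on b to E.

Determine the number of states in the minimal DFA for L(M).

States {G} cannot be reached from the start state, so discard them.
P0 = {B} | {A,C,D,E,F}.
Split {A,C,D,E,F} by δ(·,b) → {A,E,F} and {C,D}.
On input a, block {A,E,F} splits into {A,E} and {F}.
On input a, block {C,D} splits into {C} and {D}.
Refine {A,E} on symbol a: members go to different blocks, giving {A} and {E}.
The partition is now stable with 6 blocks: {B} | {A} | {C} | {F} | {D} | {E}.

6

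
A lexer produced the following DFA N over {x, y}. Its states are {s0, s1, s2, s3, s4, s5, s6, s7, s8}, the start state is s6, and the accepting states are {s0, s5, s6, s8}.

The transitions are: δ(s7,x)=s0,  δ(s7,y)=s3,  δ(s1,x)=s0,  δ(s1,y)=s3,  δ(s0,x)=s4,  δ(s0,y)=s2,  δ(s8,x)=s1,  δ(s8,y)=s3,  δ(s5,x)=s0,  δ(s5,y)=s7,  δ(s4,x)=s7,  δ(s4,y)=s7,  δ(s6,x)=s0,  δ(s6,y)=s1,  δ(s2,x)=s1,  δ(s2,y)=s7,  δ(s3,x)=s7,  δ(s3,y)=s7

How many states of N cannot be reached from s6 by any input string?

2

No path from s6 leads to s5, s8; the other 7 states are all reachable.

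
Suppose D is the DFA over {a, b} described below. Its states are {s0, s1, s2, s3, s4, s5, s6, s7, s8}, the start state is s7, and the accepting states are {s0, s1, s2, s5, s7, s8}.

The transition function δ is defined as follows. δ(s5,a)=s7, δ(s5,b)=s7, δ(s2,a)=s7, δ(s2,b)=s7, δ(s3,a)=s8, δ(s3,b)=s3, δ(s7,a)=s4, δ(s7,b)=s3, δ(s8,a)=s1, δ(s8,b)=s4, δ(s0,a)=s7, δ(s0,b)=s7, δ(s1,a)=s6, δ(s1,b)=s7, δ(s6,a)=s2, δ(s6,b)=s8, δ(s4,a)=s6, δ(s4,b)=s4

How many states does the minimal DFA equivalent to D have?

Reachable states from the start: {s1,s2,s3,s4,s6,s7,s8}. Unreachable: {s0,s5} — drop them.
Start with accepting vs non-accepting: {s1,s2,s7,s8} | {s3,s4,s6}.
Refine {s1,s2,s7,s8} on symbol a: members go to different blocks, giving {s1,s7} and {s2,s8}.
Split {s1,s7} by δ(·,b) → {s1} and {s7}.
On input a, block {s3,s4,s6} splits into {s3,s6} and {s4}.
On input b, block {s3,s6} splits into {s3} and {s6}.
Refine {s2,s8} on symbol a: members go to different blocks, giving {s2} and {s8}.
No further refinement is possible. Final partition (7 blocks): {s1} | {s3} | {s2} | {s7} | {s4} | {s6} | {s8}.

7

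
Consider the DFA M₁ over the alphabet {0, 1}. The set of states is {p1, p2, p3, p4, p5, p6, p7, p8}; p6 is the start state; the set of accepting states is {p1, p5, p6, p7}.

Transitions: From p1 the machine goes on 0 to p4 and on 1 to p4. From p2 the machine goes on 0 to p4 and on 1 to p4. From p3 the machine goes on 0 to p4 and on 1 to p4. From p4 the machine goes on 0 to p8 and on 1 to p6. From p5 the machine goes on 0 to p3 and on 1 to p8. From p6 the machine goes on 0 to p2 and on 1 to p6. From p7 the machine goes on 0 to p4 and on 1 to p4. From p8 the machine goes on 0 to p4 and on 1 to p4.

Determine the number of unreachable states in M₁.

4

Starting at p6 and following transitions, the reachable set is {p2, p4, p6, p8}. That leaves p1, p3, p5, p7 unreachable — 4 in total.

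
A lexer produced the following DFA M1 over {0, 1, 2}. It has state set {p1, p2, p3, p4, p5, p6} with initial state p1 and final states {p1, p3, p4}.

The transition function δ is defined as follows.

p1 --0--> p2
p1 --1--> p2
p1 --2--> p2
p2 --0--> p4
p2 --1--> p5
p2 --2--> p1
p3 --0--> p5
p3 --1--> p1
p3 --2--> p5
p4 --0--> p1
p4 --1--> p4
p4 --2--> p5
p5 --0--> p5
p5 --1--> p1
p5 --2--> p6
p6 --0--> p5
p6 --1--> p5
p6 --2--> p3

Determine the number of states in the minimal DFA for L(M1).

6

Every state is reachable, so we keep all 6.
Start with accepting vs non-accepting: {p1,p3,p4} | {p2,p5,p6}.
Split {p1,p3,p4} by δ(·,0) → {p1,p3} and {p4}.
Split {p1,p3} by δ(·,1) → {p1} and {p3}.
Split {p2,p5,p6} by δ(·,0) → {p5,p6} and {p2}.
Split {p5,p6} by δ(·,1) → {p5} and {p6}.
No further refinement is possible. Final partition (6 blocks): {p1} | {p5} | {p4} | {p3} | {p2} | {p6}.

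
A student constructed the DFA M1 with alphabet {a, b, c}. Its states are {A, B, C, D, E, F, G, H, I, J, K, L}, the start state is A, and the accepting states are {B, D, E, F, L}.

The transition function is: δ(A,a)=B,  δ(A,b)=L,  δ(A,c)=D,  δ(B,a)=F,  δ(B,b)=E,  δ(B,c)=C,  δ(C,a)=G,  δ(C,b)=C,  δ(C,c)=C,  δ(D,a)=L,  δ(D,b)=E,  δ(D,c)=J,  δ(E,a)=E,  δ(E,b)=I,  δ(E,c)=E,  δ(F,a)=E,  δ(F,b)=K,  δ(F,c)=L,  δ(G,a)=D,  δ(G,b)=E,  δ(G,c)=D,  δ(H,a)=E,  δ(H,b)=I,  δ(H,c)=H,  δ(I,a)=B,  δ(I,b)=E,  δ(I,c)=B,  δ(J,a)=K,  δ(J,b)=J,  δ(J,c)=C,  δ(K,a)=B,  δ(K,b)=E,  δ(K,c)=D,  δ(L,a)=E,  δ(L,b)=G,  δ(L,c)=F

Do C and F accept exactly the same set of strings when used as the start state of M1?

Reachable states from the start: {A,B,C,D,E,F,G,I,J,K,L}. Unreachable: {H} — drop them.
Start with accepting vs non-accepting: {B,D,E,F,L} | {A,C,G,I,J,K}.
Split {B,D,E,F,L} by δ(·,b) → {E,F,L} and {B,D}.
Split {A,C,G,I,J,K} by δ(·,a) → {A,G,I,K} and {C,J}.
Stable partition: {E,F,L} | {A,G,I,K} | {B,D} | {C,J} — 4 equivalence classes.
C and F end up in different blocks, so they are distinguishable. For instance, the string 'ε' is accepted from only F.

No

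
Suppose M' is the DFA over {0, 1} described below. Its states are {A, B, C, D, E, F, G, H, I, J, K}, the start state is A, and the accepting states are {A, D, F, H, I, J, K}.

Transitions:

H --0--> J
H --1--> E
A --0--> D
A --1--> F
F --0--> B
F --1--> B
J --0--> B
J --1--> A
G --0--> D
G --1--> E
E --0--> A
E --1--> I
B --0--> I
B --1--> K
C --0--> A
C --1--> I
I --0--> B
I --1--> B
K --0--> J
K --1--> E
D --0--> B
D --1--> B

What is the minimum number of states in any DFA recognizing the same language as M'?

6

First remove the unreachable states {C,G,H}; 8 states remain.
Initial partition by acceptance: {A,D,F,I,J,K} | {B,E}.
Refine {A,D,F,I,J,K} on symbol 0: members go to different blocks, giving {D,F,I,J} and {A,K}.
Split {D,F,I,J} by δ(·,1) → {D,F,I} and {J}.
On input 0, block {B,E} splits into {B} and {E}.
Refine {A,K} on symbol 0: members go to different blocks, giving {A} and {K}.
The partition is now stable with 6 blocks: {D,F,I} | {B} | {A} | {J} | {E} | {K}.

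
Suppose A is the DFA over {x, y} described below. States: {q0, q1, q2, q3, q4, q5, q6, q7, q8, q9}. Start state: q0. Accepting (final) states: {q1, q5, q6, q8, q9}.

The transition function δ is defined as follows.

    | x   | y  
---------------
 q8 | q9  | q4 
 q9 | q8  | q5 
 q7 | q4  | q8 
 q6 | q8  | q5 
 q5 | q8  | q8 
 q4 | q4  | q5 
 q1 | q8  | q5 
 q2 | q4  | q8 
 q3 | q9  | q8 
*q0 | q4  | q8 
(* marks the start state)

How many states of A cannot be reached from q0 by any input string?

Starting at q0 and following transitions, the reachable set is {q0, q4, q5, q8, q9}. That leaves q1, q2, q3, q6, q7 unreachable — 5 in total.

5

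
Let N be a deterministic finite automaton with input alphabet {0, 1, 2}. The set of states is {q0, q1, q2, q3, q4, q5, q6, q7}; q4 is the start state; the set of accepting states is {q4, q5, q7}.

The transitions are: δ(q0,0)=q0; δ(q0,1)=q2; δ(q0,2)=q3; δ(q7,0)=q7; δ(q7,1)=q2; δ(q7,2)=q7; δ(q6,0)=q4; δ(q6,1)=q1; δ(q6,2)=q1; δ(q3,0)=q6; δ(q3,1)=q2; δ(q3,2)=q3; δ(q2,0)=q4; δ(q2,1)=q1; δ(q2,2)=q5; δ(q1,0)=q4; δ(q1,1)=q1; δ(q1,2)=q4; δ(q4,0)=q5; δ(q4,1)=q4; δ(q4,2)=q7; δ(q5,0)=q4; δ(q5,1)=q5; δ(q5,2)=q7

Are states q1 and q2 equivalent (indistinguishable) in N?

First remove the unreachable states {q0,q3,q6}; 5 states remain.
Initial partition by acceptance: {q4,q5,q7} | {q1,q2}.
On input 1, block {q4,q5,q7} splits into {q4,q5} and {q7}.
The partition is now stable with 3 blocks: {q4,q5} | {q1,q2} | {q7}.
q1 and q2 lie in the same block of the stable partition, so they are equivalent — no string distinguishes them.

Yes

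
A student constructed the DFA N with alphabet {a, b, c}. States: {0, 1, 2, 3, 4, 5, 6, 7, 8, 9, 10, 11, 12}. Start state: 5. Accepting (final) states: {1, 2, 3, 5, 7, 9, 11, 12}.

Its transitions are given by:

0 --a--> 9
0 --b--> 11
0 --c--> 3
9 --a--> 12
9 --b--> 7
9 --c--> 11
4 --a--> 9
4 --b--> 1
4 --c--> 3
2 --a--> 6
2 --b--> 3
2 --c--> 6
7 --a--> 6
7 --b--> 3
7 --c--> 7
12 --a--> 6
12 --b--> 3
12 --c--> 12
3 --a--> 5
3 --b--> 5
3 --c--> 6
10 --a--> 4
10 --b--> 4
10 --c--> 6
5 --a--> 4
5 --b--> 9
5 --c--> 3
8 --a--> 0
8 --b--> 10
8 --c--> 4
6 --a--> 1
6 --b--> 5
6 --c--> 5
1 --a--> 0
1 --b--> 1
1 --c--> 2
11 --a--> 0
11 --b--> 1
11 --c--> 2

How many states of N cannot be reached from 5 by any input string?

BFS from 5 reaches {0, 1, 2, 3, 4, 5, 6, 7, 9, 11, 12}; the 2 state(s) 8, 10 are never visited.

2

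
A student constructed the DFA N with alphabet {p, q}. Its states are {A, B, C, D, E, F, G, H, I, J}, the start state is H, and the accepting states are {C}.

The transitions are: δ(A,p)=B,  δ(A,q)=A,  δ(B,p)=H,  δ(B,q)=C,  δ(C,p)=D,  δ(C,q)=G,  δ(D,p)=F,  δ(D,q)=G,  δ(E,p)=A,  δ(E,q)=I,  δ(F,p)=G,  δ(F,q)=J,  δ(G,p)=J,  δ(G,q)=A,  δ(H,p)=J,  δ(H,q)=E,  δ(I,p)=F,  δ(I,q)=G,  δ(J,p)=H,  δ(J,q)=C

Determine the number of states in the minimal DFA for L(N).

Every state is reachable, so we keep all 10.
P0 = {C} | {A,B,D,E,F,G,H,I,J}.
Split {A,B,D,E,F,G,H,I,J} by δ(·,q) → {A,D,E,F,G,H,I} and {B,J}.
Refine {A,D,E,F,G,H,I} on symbol p: members go to different blocks, giving {D,E,F,I} and {A,G,H}.
On input p, block {D,E,F,I} splits into {D,I} and {E,F}.
Refine {A,G,H} on symbol q: members go to different blocks, giving {A,G} and {H}.
Refine {E,F} on symbol q: members go to different blocks, giving {E} and {F}.
Stable partition: {C} | {D,I} | {B,J} | {A,G} | {E} | {H} | {F} — 7 equivalence classes.

7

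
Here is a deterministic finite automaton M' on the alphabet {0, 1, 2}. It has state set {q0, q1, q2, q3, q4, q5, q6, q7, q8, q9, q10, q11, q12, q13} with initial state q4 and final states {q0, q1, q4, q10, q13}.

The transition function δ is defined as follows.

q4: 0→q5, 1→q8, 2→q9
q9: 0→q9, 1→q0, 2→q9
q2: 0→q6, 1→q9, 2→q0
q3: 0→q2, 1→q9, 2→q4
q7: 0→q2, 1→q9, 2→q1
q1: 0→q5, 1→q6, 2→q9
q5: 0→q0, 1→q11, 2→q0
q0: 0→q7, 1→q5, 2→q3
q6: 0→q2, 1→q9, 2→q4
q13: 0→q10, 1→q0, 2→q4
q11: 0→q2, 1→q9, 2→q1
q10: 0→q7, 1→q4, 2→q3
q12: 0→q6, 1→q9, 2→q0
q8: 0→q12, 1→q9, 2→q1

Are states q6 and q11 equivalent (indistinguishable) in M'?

Yes

States {q10,q13} cannot be reached from the start state, so discard them.
Start with accepting vs non-accepting: {q0,q1,q4} | {q2,q3,q5,q6,q7,q8,q9,q11,q12}.
On input 0, block {q2,q3,q5,q6,q7,q8,q9,q11,q12} splits into {q2,q3,q6,q7,q8,q9,q11,q12} and {q5}.
Refine {q0,q1,q4} on symbol 0: members go to different blocks, giving {q1,q4} and {q0}.
Split {q2,q3,q6,q7,q8,q9,q11,q12} by δ(·,1) → {q2,q3,q6,q7,q8,q11,q12} and {q9}.
Refine {q2,q3,q6,q7,q8,q11,q12} on symbol 2: members go to different blocks, giving {q3,q6,q7,q8,q11} and {q2,q12}.
The partition is now stable with 6 blocks: {q1,q4} | {q3,q6,q7,q8,q11} | {q5} | {q0} | {q9} | {q2,q12}.
q6 and q11 lie in the same block of the stable partition, so they are equivalent — no string distinguishes them.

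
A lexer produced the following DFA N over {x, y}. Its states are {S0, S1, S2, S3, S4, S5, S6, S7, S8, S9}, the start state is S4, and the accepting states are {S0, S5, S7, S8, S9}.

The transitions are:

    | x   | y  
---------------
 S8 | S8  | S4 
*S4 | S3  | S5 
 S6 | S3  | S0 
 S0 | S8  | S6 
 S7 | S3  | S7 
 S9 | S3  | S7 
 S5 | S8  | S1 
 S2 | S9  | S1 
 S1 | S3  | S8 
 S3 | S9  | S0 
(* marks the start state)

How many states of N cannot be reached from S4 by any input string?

1

Starting at S4 and following transitions, the reachable set is {S0, S1, S3, S4, S5, S6, S7, S8, S9}. That leaves S2 unreachable — 1 in total.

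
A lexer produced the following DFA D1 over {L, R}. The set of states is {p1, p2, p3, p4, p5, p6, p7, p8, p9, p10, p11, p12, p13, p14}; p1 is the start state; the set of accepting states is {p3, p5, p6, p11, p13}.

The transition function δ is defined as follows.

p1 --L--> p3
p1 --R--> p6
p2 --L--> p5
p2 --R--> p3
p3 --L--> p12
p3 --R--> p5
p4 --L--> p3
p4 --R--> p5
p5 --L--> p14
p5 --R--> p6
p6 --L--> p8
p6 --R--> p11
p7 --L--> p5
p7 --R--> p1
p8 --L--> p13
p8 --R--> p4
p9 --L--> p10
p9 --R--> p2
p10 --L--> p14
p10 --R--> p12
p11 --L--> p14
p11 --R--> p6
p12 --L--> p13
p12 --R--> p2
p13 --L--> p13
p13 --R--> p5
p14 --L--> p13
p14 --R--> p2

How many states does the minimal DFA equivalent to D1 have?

4

Reachable states from the start: {p1,p2,p3,p4,p5,p6,p8,p11,p12,p13,p14}. Unreachable: {p7,p9,p10} — drop them.
Start with accepting vs non-accepting: {p3,p5,p6,p11,p13} | {p1,p2,p4,p8,p12,p14}.
Refine {p3,p5,p6,p11,p13} on symbol L: members go to different blocks, giving {p3,p5,p6,p11} and {p13}.
On input L, block {p1,p2,p4,p8,p12,p14} splits into {p1,p2,p4} and {p8,p12,p14}.
The partition is now stable with 4 blocks: {p3,p5,p6,p11} | {p1,p2,p4} | {p13} | {p8,p12,p14}.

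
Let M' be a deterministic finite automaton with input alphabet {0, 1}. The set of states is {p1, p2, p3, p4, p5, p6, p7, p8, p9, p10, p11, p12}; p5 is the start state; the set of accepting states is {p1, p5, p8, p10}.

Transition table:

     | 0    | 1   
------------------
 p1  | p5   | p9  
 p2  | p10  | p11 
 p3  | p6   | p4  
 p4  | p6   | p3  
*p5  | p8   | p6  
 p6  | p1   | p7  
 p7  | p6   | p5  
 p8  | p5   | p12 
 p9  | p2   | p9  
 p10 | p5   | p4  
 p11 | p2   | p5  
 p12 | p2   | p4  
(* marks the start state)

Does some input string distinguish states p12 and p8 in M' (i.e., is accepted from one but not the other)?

Yes

Initial partition by acceptance: {p1,p5,p8,p10} | {p2,p3,p4,p6,p7,p9,p11,p12}.
On input 0, block {p2,p3,p4,p6,p7,p9,p11,p12} splits into {p3,p4,p7,p9,p11,p12} and {p2,p6}.
Split {p1,p5,p8,p10} by δ(·,1) → {p1,p8,p10} and {p5}.
Split {p3,p4,p7,p9,p11,p12} by δ(·,1) → {p3,p4,p9,p12} and {p7,p11}.
No further refinement is possible. Final partition (5 blocks): {p1,p8,p10} | {p3,p4,p9,p12} | {p2,p6} | {p5} | {p7,p11}.
p12 and p8 end up in different blocks, so they are distinguishable. For instance, the string 'ε' is accepted from only p8.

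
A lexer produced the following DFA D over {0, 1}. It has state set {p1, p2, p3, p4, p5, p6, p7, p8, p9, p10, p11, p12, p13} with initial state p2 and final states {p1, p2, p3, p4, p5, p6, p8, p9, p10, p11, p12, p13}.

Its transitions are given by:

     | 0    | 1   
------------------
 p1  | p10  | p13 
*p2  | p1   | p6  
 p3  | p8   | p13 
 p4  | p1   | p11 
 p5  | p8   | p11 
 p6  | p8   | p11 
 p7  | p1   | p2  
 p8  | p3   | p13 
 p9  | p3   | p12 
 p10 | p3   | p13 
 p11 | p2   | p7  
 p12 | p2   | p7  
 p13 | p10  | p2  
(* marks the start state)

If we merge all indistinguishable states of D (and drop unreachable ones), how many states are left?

6

States {p4,p5,p9,p12} cannot be reached from the start state, so discard them.
Initial partition by acceptance: {p1,p2,p3,p6,p8,p10,p11,p13} | {p7}.
Refine {p1,p2,p3,p6,p8,p10,p11,p13} on symbol 1: members go to different blocks, giving {p1,p2,p3,p6,p8,p10,p13} and {p11}.
On input 1, block {p1,p2,p3,p6,p8,p10,p13} splits into {p1,p2,p3,p8,p10,p13} and {p6}.
On input 1, block {p1,p2,p3,p8,p10,p13} splits into {p1,p3,p8,p10,p13} and {p2}.
Split {p1,p3,p8,p10,p13} by δ(·,1) → {p1,p3,p8,p10} and {p13}.
No further refinement is possible. Final partition (6 blocks): {p1,p3,p8,p10} | {p7} | {p11} | {p6} | {p2} | {p13}.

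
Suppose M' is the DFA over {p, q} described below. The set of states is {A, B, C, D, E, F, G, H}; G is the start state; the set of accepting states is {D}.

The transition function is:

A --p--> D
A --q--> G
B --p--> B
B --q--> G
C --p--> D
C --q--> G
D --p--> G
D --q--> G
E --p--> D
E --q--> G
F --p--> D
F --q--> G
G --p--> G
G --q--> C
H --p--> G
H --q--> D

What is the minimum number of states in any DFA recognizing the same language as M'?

3

Reachable states from the start: {C,D,G}. Unreachable: {A,B,E,F,H} — drop them.
Initial partition by acceptance: {D} | {C,G}.
Refine {C,G} on symbol p: members go to different blocks, giving {C} and {G}.
Stable partition: {D} | {C} | {G} — 3 equivalence classes.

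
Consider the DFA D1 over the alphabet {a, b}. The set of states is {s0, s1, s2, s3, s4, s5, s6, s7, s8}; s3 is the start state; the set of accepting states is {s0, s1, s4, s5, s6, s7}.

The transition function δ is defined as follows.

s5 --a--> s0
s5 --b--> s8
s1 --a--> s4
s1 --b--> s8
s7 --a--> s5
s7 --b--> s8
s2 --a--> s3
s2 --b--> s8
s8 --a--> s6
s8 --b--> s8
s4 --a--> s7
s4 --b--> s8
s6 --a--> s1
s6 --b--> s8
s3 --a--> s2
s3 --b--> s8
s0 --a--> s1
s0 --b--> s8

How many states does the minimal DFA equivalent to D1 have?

All states are reachable from the start state.
Start with accepting vs non-accepting: {s0,s1,s4,s5,s6,s7} | {s2,s3,s8}.
Split {s2,s3,s8} by δ(·,a) → {s2,s3} and {s8}.
The partition is now stable with 3 blocks: {s0,s1,s4,s5,s6,s7} | {s2,s3} | {s8}.

3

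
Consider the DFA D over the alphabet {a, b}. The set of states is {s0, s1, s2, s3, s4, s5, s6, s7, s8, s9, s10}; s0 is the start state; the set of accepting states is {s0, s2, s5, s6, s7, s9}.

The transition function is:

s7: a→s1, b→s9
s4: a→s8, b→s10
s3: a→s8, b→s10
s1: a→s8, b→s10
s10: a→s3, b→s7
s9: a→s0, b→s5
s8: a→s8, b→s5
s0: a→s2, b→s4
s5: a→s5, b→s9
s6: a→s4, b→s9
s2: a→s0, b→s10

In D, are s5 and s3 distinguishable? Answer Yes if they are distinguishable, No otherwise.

Yes

Reachable states from the start: {s0,s1,s2,s3,s4,s5,s7,s8,s9,s10}. Unreachable: {s6} — drop them.
Initial partition by acceptance: {s0,s2,s5,s7,s9} | {s1,s3,s4,s8,s10}.
Split {s0,s2,s5,s7,s9} by δ(·,a) → {s0,s2,s5,s9} and {s7}.
Split {s0,s2,s5,s9} by δ(·,b) → {s0,s2} and {s5,s9}.
Refine {s1,s3,s4,s8,s10} on symbol b: members go to different blocks, giving {s1,s3,s4} and {s8} and {s10}.
Split {s0,s2} by δ(·,b) → {s0} and {s2}.
Split {s5,s9} by δ(·,a) → {s5} and {s9}.
The partition is now stable with 8 blocks: {s0} | {s1,s3,s4} | {s7} | {s5} | {s8} | {s10} | {s2} | {s9}.
s5 and s3 end up in different blocks, so they are distinguishable. For instance, the string 'ε' is accepted from only s5.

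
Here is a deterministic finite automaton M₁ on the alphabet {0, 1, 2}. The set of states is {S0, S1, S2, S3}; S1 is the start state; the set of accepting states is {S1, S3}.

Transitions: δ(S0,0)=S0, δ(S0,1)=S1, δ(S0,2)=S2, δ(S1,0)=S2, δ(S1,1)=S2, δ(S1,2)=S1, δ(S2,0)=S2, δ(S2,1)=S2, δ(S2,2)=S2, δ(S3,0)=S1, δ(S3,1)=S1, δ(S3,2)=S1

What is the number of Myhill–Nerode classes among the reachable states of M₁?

Reachable states from the start: {S1,S2}. Unreachable: {S0,S3} — drop them.
Initial partition by acceptance: {S1} | {S2}.
Stable partition: {S1} | {S2} — 2 equivalence classes.

2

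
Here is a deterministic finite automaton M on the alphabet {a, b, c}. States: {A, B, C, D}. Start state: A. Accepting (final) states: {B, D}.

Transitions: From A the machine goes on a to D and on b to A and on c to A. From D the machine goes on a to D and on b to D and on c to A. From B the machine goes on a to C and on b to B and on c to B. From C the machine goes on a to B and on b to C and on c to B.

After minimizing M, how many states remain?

2

States {B,C} cannot be reached from the start state, so discard them.
P0 = {D} | {A}.
The partition is now stable with 2 blocks: {D} | {A}.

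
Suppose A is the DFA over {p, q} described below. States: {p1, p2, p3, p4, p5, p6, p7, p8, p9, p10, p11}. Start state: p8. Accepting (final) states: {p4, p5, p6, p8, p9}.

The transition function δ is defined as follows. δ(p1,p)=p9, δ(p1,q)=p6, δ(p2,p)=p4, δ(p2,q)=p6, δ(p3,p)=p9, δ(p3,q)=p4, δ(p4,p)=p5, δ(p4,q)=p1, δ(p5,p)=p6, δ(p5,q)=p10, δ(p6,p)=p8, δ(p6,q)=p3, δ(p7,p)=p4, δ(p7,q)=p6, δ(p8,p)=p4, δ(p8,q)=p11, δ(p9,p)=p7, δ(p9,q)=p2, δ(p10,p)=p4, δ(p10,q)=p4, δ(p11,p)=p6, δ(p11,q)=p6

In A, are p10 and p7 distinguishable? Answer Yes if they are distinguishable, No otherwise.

Every state is reachable, so we keep all 11.
Initial partition by acceptance: {p4,p5,p6,p8,p9} | {p1,p2,p3,p7,p10,p11}.
Refine {p4,p5,p6,p8,p9} on symbol p: members go to different blocks, giving {p4,p5,p6,p8} and {p9}.
On input p, block {p1,p2,p3,p7,p10,p11} splits into {p2,p7,p10,p11} and {p1,p3}.
Split {p4,p5,p6,p8} by δ(·,q) → {p4,p6} and {p5,p8}.
Stable partition: {p4,p6} | {p2,p7,p10,p11} | {p9} | {p1,p3} | {p5,p8} — 5 equivalence classes.
p10 and p7 lie in the same block of the stable partition, so they are equivalent — no string distinguishes them.

No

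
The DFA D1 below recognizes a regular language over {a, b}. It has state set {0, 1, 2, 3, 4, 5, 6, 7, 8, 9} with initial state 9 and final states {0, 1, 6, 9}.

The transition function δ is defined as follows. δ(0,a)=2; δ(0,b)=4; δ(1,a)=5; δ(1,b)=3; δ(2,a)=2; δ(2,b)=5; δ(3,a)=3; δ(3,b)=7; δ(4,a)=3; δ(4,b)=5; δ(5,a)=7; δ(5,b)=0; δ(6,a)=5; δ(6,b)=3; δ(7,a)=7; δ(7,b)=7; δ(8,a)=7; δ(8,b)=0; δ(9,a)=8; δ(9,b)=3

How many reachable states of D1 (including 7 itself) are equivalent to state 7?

2

First remove the unreachable states {1,6}; 8 states remain.
Start with accepting vs non-accepting: {0,9} | {2,3,4,5,7,8}.
Split {2,3,4,5,7,8} by δ(·,b) → {2,3,4,7} and {5,8}.
On input a, block {0,9} splits into {0} and {9}.
Split {2,3,4,7} by δ(·,b) → {2,4} and {3,7}.
Refine {2,4} on symbol a: members go to different blocks, giving {2} and {4}.
No further refinement is possible. Final partition (6 blocks): {0} | {2} | {5,8} | {9} | {3,7} | {4}.
The equivalence class containing 7 is {3,7}, of size 2.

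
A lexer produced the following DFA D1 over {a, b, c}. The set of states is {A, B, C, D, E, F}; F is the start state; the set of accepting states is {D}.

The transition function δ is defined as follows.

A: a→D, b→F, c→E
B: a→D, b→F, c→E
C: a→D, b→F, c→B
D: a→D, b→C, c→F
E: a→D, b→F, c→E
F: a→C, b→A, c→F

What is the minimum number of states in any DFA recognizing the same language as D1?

All states are reachable from the start state.
P0 = {D} | {A,B,C,E,F}.
Split {A,B,C,E,F} by δ(·,a) → {A,B,C,E} and {F}.
Stable partition: {D} | {A,B,C,E} | {F} — 3 equivalence classes.

3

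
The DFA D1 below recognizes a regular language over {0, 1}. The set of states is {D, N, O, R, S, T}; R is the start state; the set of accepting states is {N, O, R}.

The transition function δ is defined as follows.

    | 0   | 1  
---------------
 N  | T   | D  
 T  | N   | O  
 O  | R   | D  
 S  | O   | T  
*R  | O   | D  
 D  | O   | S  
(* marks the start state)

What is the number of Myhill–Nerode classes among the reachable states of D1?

All states are reachable from the start state.
Initial partition by acceptance: {N,O,R} | {D,S,T}.
On input 0, block {N,O,R} splits into {O,R} and {N}.
On input 0, block {D,S,T} splits into {D,S} and {T}.
Refine {D,S} on symbol 1: members go to different blocks, giving {S} and {D}.
The partition is now stable with 5 blocks: {O,R} | {S} | {N} | {T} | {D}.

5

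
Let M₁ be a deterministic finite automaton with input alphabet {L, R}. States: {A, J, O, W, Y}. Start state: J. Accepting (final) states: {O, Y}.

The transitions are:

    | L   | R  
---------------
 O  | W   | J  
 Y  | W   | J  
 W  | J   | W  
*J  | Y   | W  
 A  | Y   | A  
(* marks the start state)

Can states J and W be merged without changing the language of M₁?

Reachable states from the start: {J,W,Y}. Unreachable: {A,O} — drop them.
Start with accepting vs non-accepting: {Y} | {J,W}.
Refine {J,W} on symbol L: members go to different blocks, giving {J} and {W}.
The partition is now stable with 3 blocks: {Y} | {J} | {W}.
J and W end up in different blocks, so they are distinguishable. For instance, the string 'L' is accepted from only J.

No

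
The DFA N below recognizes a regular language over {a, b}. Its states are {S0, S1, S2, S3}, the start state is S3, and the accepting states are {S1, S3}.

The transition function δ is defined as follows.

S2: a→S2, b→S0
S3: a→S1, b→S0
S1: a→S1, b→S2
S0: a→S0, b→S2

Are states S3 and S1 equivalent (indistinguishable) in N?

P0 = {S1,S3} | {S0,S2}.
Stable partition: {S1,S3} | {S0,S2} — 2 equivalence classes.
S3 and S1 lie in the same block of the stable partition, so they are equivalent — no string distinguishes them.

Yes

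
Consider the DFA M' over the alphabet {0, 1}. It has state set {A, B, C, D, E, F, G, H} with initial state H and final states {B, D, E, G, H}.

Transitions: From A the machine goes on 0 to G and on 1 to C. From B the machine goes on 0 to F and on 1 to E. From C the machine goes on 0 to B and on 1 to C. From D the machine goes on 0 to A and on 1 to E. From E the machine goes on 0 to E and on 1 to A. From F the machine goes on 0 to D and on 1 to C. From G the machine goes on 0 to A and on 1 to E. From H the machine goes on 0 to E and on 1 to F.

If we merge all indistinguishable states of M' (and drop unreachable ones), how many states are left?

3

P0 = {B,D,E,G,H} | {A,C,F}.
Split {B,D,E,G,H} by δ(·,0) → {B,D,G} and {E,H}.
No further refinement is possible. Final partition (3 blocks): {B,D,G} | {A,C,F} | {E,H}.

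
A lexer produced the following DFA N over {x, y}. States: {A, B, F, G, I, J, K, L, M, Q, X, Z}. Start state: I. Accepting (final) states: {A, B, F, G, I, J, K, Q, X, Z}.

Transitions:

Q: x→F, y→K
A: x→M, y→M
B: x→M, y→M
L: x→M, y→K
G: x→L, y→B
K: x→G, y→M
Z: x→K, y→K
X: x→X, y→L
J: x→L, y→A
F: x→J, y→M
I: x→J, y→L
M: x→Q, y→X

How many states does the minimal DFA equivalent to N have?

First remove the unreachable states {Z}; 11 states remain.
Start with accepting vs non-accepting: {A,B,F,G,I,J,K,Q,X} | {L,M}.
On input x, block {A,B,F,G,I,J,K,Q,X} splits into {F,I,K,Q,X} and {A,B,G,J}.
Split {F,I,K,Q,X} by δ(·,x) → {F,I,K} and {Q,X}.
On input x, block {L,M} splits into {L} and {M}.
Split {F,I,K} by δ(·,y) → {F,K} and {I}.
On input x, block {A,B,G,J} splits into {A,B} and {G,J}.
On input x, block {Q,X} splits into {Q} and {X}.
The partition is now stable with 8 blocks: {F,K} | {L} | {A,B} | {Q} | {M} | {I} | {G,J} | {X}.

8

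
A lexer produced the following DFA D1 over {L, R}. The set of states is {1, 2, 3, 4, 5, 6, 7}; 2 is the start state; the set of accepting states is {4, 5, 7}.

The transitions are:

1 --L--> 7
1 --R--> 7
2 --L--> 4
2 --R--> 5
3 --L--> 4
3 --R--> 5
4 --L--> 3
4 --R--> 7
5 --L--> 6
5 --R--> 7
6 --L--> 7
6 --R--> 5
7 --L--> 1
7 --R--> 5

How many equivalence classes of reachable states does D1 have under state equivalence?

Start with accepting vs non-accepting: {4,5,7} | {1,2,3,6}.
Stable partition: {4,5,7} | {1,2,3,6} — 2 equivalence classes.

2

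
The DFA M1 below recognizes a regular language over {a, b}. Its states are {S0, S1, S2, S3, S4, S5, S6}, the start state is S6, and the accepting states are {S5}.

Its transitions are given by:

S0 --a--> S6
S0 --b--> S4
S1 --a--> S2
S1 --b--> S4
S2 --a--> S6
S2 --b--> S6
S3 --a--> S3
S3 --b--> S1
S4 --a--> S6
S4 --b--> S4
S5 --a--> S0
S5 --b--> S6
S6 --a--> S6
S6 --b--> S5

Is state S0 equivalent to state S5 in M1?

No

First remove the unreachable states {S1,S2,S3}; 4 states remain.
Initial partition by acceptance: {S5} | {S0,S4,S6}.
Refine {S0,S4,S6} on symbol b: members go to different blocks, giving {S0,S4} and {S6}.
No further refinement is possible. Final partition (3 blocks): {S5} | {S0,S4} | {S6}.
S0 and S5 end up in different blocks, so they are distinguishable. For instance, the string 'ε' is accepted from only S5.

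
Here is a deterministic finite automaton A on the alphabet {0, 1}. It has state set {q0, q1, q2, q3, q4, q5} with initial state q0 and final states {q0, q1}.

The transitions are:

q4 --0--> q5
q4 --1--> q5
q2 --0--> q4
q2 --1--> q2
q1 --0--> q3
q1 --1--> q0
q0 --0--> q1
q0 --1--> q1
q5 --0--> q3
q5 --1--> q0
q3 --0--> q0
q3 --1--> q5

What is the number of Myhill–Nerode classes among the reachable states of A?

Reachable states from the start: {q0,q1,q3,q5}. Unreachable: {q2,q4} — drop them.
Start with accepting vs non-accepting: {q0,q1} | {q3,q5}.
On input 0, block {q0,q1} splits into {q0} and {q1}.
Split {q3,q5} by δ(·,0) → {q3} and {q5}.
Stable partition: {q0} | {q3} | {q1} | {q5} — 4 equivalence classes.

4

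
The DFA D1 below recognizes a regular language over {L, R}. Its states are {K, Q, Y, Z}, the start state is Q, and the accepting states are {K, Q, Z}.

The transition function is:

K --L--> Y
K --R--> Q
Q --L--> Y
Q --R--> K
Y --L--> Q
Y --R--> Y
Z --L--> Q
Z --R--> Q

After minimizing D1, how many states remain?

2

States {Z} cannot be reached from the start state, so discard them.
Start with accepting vs non-accepting: {K,Q} | {Y}.
Stable partition: {K,Q} | {Y} — 2 equivalence classes.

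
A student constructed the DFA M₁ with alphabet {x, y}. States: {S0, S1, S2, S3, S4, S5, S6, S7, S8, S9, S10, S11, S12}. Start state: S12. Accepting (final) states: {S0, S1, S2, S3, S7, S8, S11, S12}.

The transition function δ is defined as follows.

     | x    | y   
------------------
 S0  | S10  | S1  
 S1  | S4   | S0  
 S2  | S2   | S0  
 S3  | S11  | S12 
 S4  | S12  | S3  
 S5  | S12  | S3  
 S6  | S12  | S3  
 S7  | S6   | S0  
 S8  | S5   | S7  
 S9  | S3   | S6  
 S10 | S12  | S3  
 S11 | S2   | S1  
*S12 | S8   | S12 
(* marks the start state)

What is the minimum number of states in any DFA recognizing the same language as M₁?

States {S9} cannot be reached from the start state, so discard them.
Start with accepting vs non-accepting: {S0,S1,S2,S3,S7,S8,S11,S12} | {S4,S5,S6,S10}.
Refine {S0,S1,S2,S3,S7,S8,S11,S12} on symbol x: members go to different blocks, giving {S0,S1,S7,S8} and {S2,S3,S11,S12}.
Refine {S2,S3,S11,S12} on symbol x: members go to different blocks, giving {S2,S3,S11} and {S12}.
Split {S2,S3,S11} by δ(·,y) → {S2,S11} and {S3}.
No further refinement is possible. Final partition (5 blocks): {S0,S1,S7,S8} | {S4,S5,S6,S10} | {S2,S11} | {S12} | {S3}.

5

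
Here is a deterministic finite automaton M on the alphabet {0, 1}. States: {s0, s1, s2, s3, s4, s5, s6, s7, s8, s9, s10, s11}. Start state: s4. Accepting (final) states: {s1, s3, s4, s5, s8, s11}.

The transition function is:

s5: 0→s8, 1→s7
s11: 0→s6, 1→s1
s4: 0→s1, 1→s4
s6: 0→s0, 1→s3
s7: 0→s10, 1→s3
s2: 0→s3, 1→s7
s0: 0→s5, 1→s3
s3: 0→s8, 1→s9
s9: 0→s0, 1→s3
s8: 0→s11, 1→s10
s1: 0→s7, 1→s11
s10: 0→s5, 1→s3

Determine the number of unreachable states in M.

BFS from s4 reaches {s0, s1, s3, s4, s5, s6, s7, s8, s9, s10, s11}; the 1 state(s) s2 are never visited.

1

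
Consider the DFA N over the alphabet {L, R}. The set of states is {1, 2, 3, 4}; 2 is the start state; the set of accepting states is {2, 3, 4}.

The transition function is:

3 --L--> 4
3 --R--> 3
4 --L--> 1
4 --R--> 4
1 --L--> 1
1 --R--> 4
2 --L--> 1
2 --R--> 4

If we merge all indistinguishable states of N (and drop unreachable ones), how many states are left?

2

States {3} cannot be reached from the start state, so discard them.
P0 = {2,4} | {1}.
Stable partition: {2,4} | {1} — 2 equivalence classes.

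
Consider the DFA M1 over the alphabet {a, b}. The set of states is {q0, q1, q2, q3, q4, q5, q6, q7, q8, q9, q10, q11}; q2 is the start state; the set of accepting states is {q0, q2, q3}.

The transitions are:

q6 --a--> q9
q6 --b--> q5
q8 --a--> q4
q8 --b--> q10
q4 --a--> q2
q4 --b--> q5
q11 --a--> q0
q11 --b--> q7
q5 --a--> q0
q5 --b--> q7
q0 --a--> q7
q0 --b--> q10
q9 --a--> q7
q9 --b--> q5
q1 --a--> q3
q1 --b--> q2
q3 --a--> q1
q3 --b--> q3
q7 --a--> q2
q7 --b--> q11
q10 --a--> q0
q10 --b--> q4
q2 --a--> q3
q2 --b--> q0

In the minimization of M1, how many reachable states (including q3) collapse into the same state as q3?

1

States {q6,q8,q9} cannot be reached from the start state, so discard them.
Initial partition by acceptance: {q0,q2,q3} | {q1,q4,q5,q7,q10,q11}.
Split {q0,q2,q3} by δ(·,a) → {q0,q3} and {q2}.
On input b, block {q0,q3} splits into {q0} and {q3}.
Refine {q1,q4,q5,q7,q10,q11} on symbol a: members go to different blocks, giving {q5,q10,q11} and {q4,q7} and {q1}.
Stable partition: {q0} | {q5,q10,q11} | {q2} | {q3} | {q4,q7} | {q1} — 6 equivalence classes.
State q3 belongs to the block {q3}, which has 1 states.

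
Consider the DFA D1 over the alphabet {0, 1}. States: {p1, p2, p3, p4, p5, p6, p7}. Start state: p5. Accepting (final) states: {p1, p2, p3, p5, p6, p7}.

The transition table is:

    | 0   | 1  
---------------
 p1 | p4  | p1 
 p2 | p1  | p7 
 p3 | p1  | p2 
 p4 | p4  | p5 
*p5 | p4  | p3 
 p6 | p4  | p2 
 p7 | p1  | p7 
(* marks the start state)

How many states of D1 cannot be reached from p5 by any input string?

1

Starting at p5 and following transitions, the reachable set is {p1, p2, p3, p4, p5, p7}. That leaves p6 unreachable — 1 in total.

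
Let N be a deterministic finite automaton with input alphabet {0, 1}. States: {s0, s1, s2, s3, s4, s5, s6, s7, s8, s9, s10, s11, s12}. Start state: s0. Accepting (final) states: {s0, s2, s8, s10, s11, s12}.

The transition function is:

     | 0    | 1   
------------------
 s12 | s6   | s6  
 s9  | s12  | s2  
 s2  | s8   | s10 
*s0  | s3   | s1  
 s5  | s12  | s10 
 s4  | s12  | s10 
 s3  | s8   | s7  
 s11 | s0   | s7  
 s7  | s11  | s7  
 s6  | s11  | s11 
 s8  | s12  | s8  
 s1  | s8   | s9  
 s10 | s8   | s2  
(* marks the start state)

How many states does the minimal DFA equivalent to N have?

10

Reachable states from the start: {s0,s1,s2,s3,s6,s7,s8,s9,s10,s11,s12}. Unreachable: {s4,s5} — drop them.
Start with accepting vs non-accepting: {s0,s2,s8,s10,s11,s12} | {s1,s3,s6,s7,s9}.
Split {s0,s2,s8,s10,s11,s12} by δ(·,0) → {s2,s8,s10,s11} and {s0,s12}.
On input 0, block {s2,s8,s10,s11} splits into {s2,s10} and {s8,s11}.
Refine {s1,s3,s6,s7,s9} on symbol 0: members go to different blocks, giving {s1,s3,s6,s7} and {s9}.
On input 1, block {s1,s3,s6,s7} splits into {s3,s7} and {s1} and {s6}.
Refine {s0,s12} on symbol 0: members go to different blocks, giving {s0} and {s12}.
Refine {s8,s11} on symbol 0: members go to different blocks, giving {s8} and {s11}.
Split {s3,s7} by δ(·,0) → {s3} and {s7}.
Stable partition: {s2,s10} | {s3} | {s0} | {s8} | {s9} | {s1} | {s6} | {s12} | {s11} | {s7} — 10 equivalence classes.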